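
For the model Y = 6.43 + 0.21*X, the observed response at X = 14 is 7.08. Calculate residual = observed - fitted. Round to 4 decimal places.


Fitted value at X = 14 is yhat = 6.43 + 0.21*14 = 9.3700.
Residual = 7.08 - 9.3700 = -2.2900.

-2.2900


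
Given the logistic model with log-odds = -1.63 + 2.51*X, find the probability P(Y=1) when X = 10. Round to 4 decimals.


Linear predictor: z = -1.63 + 2.51 * 10 = 23.4700.
P = 1/(1 + exp(-23.4700)) = 1/(1 + 0.0000) = 1.0000.

1.0000


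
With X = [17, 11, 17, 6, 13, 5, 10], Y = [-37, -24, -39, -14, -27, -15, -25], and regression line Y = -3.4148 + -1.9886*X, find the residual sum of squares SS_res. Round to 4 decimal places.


Predicted values from Y = -3.4148 + -1.9886*X.
Residuals: [0.2210, 1.2894, -1.7790, 1.3464, 2.2666, -1.6422, -1.6992].
SSres = 17.4106.

17.4106


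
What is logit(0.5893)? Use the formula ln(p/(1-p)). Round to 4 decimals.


Compute the odds: 0.5893/0.4107 = 1.4349.
Take the natural log: ln(1.4349) = 0.3611.

0.3611


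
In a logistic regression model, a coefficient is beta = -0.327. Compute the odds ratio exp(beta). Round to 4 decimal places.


Odds ratio = exp(beta) = exp(-0.327).
= 0.7211.

0.7211


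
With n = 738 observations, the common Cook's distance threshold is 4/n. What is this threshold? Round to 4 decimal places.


The threshold is 4/n.
4/738 = 0.0054.

0.0054


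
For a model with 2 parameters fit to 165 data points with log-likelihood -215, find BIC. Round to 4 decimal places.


Compute k*ln(n) = 2*ln(165) = 2*5.105945 = 10.211890.
Then -2*loglik = 430.
BIC = 10.211890 + 430 = 440.211890, which rounds to 440.2119.

440.2119


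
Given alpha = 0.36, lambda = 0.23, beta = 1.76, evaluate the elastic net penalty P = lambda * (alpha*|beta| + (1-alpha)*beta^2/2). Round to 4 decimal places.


Compute:
L1 = 0.36 * 1.76 = 0.6336.
L2 = 0.64 * 1.76^2 / 2 = 0.9912.
Penalty = 0.23 * (0.6336 + 0.9912) = 0.3737.

0.3737


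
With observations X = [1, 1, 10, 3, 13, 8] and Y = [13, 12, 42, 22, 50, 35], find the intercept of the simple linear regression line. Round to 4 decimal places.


Compute b1 = 3.1016 from the OLS formula.
With xbar = 6.0000 and ybar = 29.0000, the intercept is:
b0 = 29.0000 - 3.1016 * 6.0000 = 10.3906.

10.3906


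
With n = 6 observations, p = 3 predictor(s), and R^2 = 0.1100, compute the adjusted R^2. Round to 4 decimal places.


Adjusted R^2 = 1 - (1 - R^2) * (n-1)/(n-p-1).
(1 - R^2) = 0.8900.
(n-1)/(n-p-1) = 5/2.
(1 - R^2) * (n-1) = 0.8900 * 5 = 4.4500.
Divide by (n-p-1): 4.4500 / 2 = 2.2250.
Adj R^2 = 1 - 2.2250 = -1.2250.

-1.2250


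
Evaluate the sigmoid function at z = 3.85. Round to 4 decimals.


First, exp(-3.8500) = 0.0213.
Then sigma(z) = 1/(1 + 0.0213) = 0.9792.

0.9792


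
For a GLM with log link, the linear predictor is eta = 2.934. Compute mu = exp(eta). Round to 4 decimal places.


Apply the inverse link:
mu = e^2.934 = 18.8027.

18.8027


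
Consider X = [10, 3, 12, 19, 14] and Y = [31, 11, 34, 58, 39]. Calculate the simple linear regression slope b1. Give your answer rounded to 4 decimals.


First compute the means: xbar = 11.6000, ybar = 34.6000.
Then S_xx = sum((xi - xbar)^2) = 137.2000.
S_xy = sum((xi - xbar)(yi - ybar)) = 392.2000.
b1 = S_xy / S_xx = 392.2000 / 137.2000 = 2.8586.

2.8586


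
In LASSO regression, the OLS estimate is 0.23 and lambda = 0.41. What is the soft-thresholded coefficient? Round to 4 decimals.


|beta_OLS| = 0.23.
lambda = 0.41.
Since |beta| <= lambda, the coefficient is set to 0.
Result = 0.0000.

0.0000


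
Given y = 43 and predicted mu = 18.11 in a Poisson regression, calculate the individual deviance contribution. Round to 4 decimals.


y/mu = 43/18.11 = 2.374379 (approx.), and ln(43/18.11) = 0.864736.
y * ln(y/mu) = 43 * 0.864736 = 37.183648.
y - mu = 24.89.
D = 2 * (37.183648 - 24.89) = 24.587296, which rounds to 24.5873.

24.5873


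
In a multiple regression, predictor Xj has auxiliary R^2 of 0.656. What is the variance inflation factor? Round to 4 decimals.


VIF = 1 / (1 - 0.656).
= 1 / 0.344 = 2.9070.

2.9070


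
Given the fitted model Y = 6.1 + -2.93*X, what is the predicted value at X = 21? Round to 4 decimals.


Substitute X = 21 into the equation:
Y = 6.1 + -2.93 * 21 = 6.1 + -61.5300 = -55.4300.

-55.4300


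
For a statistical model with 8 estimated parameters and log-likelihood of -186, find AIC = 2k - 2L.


AIC = 2k - 2*loglik = 2(8) - 2(-186).
= 16 + 372 = 388.

388


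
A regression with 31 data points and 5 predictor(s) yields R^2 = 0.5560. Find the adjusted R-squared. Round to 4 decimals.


Using the formula:
(1 - 0.5560) = 0.4440.
Multiply by 30/25: 0.4440 * 30 = 13.3200, then 13.3200 / 25 = 0.5328.
Adj R^2 = 1 - 0.5328 = 0.4672.

0.4672


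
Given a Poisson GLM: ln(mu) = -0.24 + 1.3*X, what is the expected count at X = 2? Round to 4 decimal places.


eta = -0.24 + 1.3 * 2 = 2.3600.
mu = exp(2.3600) = 10.5910.

10.5910


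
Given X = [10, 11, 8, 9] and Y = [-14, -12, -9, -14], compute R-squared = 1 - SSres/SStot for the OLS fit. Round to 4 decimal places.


Fit the OLS line: b0 = -3.7000, b1 = -0.9000.
SSres = 12.7000.
SStot = 16.7500.
R^2 = 1 - 12.7000/16.7500 = 0.2418.

0.2418


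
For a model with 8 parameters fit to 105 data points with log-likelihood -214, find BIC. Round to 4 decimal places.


Compute k*ln(n) = 8*ln(105) = 8*4.653960 = 37.231680.
Then -2*loglik = 428.
BIC = 37.231680 + 428 = 465.231680, which rounds to 465.2317.

465.2317


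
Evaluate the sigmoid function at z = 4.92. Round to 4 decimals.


exp(-4.9200) = 0.0073.
1 + exp(-z) = 1.0073.
sigmoid = 1/1.0073 = 0.9928.

0.9928


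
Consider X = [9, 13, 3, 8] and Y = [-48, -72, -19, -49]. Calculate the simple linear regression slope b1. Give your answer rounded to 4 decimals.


The sample means are xbar = 8.2500 and ybar = -47.0000.
Compute S_xx = 50.7500 and S_xy = -266.0000.
Slope b1 = S_xy / S_xx = -266.0000 / 50.7500 = -5.2414.

-5.2414


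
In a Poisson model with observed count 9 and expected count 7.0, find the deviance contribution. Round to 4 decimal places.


Compute y*ln(y/mu) = 9*ln(9/7.0) = 9*0.251314 = 2.261826.
y - mu = 2.0.
D = 2*(2.261826 - (2.0)) = 0.523652, which rounds to 0.5237.

0.5237


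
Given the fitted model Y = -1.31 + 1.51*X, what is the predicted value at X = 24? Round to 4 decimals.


Substitute X = 24 into the equation:
Y = -1.31 + 1.51 * 24 = -1.31 + 36.2400 = 34.9300.

34.9300


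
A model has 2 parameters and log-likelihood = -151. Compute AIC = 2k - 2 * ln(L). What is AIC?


AIC = 2*2 - 2*(-151).
= 4 + 302 = 306.

306


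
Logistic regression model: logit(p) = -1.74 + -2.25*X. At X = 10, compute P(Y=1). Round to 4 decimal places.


Linear predictor: z = -1.74 + -2.25 * 10 = -24.2400.
P = 1/(1 + exp(24.2400)) = 1/(1 + 33674274000.3234) = 0.0000.

0.0000


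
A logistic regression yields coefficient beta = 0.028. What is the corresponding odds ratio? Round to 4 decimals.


Odds ratio = exp(beta) = exp(0.028).
= 1.0284.

1.0284


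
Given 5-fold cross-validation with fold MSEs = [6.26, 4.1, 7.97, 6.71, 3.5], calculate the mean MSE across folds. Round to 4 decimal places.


Total MSE across folds = 28.5400.
CV-MSE = 28.5400/5 = 5.7080.

5.7080


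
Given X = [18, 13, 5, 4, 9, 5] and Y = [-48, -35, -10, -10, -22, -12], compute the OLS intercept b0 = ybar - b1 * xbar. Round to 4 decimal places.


Compute b1 = -2.8182 from the OLS formula.
With xbar = 9.0000 and ybar = -22.8333, the intercept is:
b0 = -22.8333 - -2.8182 * 9.0000 = 2.5303.

2.5303


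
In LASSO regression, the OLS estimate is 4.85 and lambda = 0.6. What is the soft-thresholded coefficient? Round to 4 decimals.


Check: |4.85| = 4.85 vs lambda = 0.6.
Since |beta| > lambda, coefficient = sign(beta)*(|beta| - lambda) = 4.2500.
Soft-thresholded coefficient = 4.2500.

4.2500


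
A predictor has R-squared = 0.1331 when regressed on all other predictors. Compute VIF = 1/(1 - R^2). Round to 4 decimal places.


Denominator: 1 - 0.1331 = 0.8669.
VIF = 1 / 0.8669 = 1.1535.

1.1535


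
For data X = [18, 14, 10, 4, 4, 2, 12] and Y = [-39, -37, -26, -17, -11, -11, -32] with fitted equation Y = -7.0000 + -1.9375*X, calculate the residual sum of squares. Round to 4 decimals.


Predicted values from Y = -7.0000 + -1.9375*X.
Residuals: [2.8750, -2.8750, 0.3750, -2.2500, 3.7500, -0.1250, -1.7500].
SSres = 38.8750.

38.8750


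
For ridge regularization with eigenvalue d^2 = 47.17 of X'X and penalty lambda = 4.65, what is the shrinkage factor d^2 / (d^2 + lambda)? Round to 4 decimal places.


d^2 + lambda = 47.17 + 4.65 = 51.8200.
Shrinkage factor = 47.17/51.8200 = 0.9103.

0.9103


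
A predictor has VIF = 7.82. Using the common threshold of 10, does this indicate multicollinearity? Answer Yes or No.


The threshold is 10.
VIF = 7.82 is < 10.
Multicollinearity indication: No.

No


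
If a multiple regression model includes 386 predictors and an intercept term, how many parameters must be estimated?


Total coefficients = number of predictors + 1 (for the intercept).
= 386 + 1 = 387.

387


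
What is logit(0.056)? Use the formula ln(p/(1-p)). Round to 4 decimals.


The odds are p/(1-p) = 0.056 / 0.944 = 0.0593.
logit(p) = ln(0.0593) = -2.8248.

-2.8248


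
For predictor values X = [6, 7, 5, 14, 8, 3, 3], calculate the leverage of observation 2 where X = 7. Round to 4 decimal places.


n = 7, xbar = 6.5714.
SXX = sum((xi - xbar)^2) = 85.7143.
h = 1/7 + (7 - 6.5714)^2 / 85.7143 = 0.1450.

0.1450


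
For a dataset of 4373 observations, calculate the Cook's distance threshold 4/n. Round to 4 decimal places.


Cook's distance cutoff = 4/n = 4/4373.
= 0.0009.

0.0009


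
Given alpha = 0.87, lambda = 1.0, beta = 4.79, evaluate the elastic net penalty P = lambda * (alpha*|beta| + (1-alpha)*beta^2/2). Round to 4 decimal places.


L1 component = 0.87 * |4.79| = 4.1673.
L2 component = 0.13 * 4.79^2 / 2 = 1.4914.
Penalty = 1.0 * (4.1673 + 1.4914) = 1.0 * 5.6587 = 5.6587.

5.6587


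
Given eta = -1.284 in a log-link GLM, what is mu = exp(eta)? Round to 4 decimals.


The inverse log link gives:
mu = exp(-1.284) = 0.2769.

0.2769


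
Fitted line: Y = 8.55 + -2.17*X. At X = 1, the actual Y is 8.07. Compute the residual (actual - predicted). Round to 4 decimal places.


Fitted value at X = 1 is yhat = 8.55 + -2.17*1 = 6.3800.
Residual = 8.07 - 6.3800 = 1.6900.

1.6900


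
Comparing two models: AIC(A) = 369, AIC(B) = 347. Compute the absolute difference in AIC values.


Compute |369 - 347| = 22.
Model B has the smaller AIC.

22


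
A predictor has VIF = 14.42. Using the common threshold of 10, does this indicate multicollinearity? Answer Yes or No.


Compare VIF = 14.42 to the threshold of 10.
14.42 >= 10, so the answer is Yes.

Yes


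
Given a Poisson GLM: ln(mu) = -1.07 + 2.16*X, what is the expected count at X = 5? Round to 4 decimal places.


eta = -1.07 + 2.16 * 5 = 9.7300.
mu = exp(9.7300) = 16814.5523.

16814.5523


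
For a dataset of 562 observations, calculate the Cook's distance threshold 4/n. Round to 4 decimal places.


Cook's distance cutoff = 4/n = 4/562.
= 0.0071.

0.0071


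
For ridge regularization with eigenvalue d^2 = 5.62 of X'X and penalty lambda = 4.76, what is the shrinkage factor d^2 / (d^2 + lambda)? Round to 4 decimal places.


Denominator = d^2 + lambda = 5.62 + 4.76 = 10.3800.
Shrinkage = 5.62 / 10.3800 = 0.5414.

0.5414


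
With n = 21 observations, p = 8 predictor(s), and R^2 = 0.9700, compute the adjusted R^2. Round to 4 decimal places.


Plug in: Adj R^2 = 1 - (1 - 0.9700) * 20/12.
= 1 - 0.0300 * 20/12
= 1 - 0.6000 / 12
= 1 - 0.0500 = 0.9500.

0.9500


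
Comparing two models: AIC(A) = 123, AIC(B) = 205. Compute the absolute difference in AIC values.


Absolute difference = |123 - 205| = 82.
The model with lower AIC (A) is preferred.

82


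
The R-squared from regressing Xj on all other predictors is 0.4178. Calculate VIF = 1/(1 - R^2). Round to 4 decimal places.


VIF = 1 / (1 - 0.4178).
= 1 / 0.5822 = 1.7176.

1.7176


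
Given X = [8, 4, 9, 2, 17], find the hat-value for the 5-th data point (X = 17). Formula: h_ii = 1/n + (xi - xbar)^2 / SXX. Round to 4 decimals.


Mean of X: xbar = 8.0000.
SXX = 134.0000.
For X = 17: h = 1/5 + (17 - 8.0000)^2/134.0000 = 0.8045.

0.8045


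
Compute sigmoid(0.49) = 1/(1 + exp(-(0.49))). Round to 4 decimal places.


First, exp(-0.4900) = 0.6126.
Then sigma(z) = 1/(1 + 0.6126) = 0.6201.

0.6201


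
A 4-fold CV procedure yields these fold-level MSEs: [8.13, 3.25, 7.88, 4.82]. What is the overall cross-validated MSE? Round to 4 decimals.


Total MSE across folds = 24.0800.
CV-MSE = 24.0800/4 = 6.0200.

6.0200


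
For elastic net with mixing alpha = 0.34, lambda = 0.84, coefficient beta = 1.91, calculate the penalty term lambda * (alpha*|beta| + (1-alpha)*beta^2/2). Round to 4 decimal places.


Compute:
L1 = 0.34 * 1.91 = 0.6494.
L2 = 0.66 * 1.91^2 / 2 = 1.2039.
Penalty = 0.84 * (0.6494 + 1.2039) = 1.5567.

1.5567


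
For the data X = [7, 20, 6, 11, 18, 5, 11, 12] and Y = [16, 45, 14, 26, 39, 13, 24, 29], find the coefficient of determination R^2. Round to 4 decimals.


After computing the OLS fit (b0=1.7048, b1=2.1373):
SSres = 7.5855, SStot = 955.5000.
R^2 = 1 - 7.5855/955.5000 = 0.9921.

0.9921


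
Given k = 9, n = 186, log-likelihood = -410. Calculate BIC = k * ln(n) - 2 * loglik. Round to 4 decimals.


Compute k*ln(n) = 9*ln(186) = 9*5.225747 = 47.031723.
Then -2*loglik = 820.
BIC = 47.031723 + 820 = 867.031723, which rounds to 867.0317.

867.0317


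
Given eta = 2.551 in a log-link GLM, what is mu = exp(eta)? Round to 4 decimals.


Apply the inverse link:
mu = e^2.551 = 12.8199.

12.8199


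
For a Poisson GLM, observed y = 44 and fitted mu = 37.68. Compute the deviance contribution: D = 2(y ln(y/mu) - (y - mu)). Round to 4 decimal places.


Compute y*ln(y/mu) = 44*ln(44/37.68) = 44*0.155060 = 6.822640.
y - mu = 6.32.
D = 2*(6.822640 - (6.32)) = 1.005280, which rounds to 1.0053.

1.0053


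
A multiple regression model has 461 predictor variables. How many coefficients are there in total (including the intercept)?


Each predictor gets one coefficient, plus one intercept.
Total parameters = 461 + 1 = 462.

462


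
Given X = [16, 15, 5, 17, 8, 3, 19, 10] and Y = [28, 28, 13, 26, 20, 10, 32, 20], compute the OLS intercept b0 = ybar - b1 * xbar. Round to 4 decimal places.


The slope is b1 = 1.2723.
Sample means are xbar = 11.6250 and ybar = 22.1250.
Intercept: b0 = 22.1250 - (1.2723)(11.6250) = 7.3343.

7.3343


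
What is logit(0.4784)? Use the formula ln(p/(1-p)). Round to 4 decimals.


1 - p = 0.5216.
p/(1-p) = 0.9172.
logit = ln(0.9172) = -0.0865.

-0.0865


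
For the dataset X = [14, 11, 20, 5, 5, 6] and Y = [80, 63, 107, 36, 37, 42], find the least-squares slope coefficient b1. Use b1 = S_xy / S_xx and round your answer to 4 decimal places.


First compute the means: xbar = 10.1667, ybar = 60.8333.
Then S_xx = sum((xi - xbar)^2) = 182.8333.
S_xy = sum((xi - xbar)(yi - ybar)) = 859.1667.
b1 = S_xy / S_xx = 859.1667 / 182.8333 = 4.6992.

4.6992


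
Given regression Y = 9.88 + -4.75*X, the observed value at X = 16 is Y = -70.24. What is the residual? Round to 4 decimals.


Predicted = 9.88 + -4.75 * 16 = -66.1200.
Residual = -70.24 - -66.1200 = -4.1200.

-4.1200


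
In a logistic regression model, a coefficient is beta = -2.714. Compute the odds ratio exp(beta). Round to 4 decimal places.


The odds ratio is computed as:
OR = e^(-2.714) = 0.0663.

0.0663


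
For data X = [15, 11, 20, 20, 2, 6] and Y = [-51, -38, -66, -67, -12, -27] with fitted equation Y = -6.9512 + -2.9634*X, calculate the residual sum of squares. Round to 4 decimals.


For each point, residual = actual - predicted.
Residuals: [0.4022, 1.5486, 0.2192, -0.7808, 0.8780, -2.2684].
Sum of squared residuals = 9.1341.

9.1341


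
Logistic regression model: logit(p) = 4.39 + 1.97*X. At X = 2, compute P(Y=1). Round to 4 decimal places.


Linear predictor: z = 4.39 + 1.97 * 2 = 8.3300.
P = 1/(1 + exp(-8.3300)) = 1/(1 + 0.0002) = 0.9998.

0.9998


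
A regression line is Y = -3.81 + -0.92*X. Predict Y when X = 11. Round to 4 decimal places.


Predicted value:
Y = -3.81 + (-0.92)(11) = -3.81 + -10.1200 = -13.9300.

-13.9300


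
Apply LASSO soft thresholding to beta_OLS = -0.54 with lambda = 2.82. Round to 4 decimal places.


Absolute value: |-0.54| = 0.54.
Compare to lambda = 2.82.
Since |beta| <= lambda, the coefficient is set to 0.

0.0000


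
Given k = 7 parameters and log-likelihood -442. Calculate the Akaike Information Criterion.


AIC = 2k - 2*loglik = 2(7) - 2(-442).
= 14 + 884 = 898.

898


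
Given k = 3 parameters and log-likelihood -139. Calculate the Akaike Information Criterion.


Compute:
2k = 2*3 = 6.
-2*loglik = -2*(-139) = 278.
AIC = 6 + 278 = 284.

284


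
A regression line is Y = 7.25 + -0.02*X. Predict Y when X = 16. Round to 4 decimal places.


Substitute X = 16 into the equation:
Y = 7.25 + -0.02 * 16 = 7.25 + -0.3200 = 6.9300.

6.9300


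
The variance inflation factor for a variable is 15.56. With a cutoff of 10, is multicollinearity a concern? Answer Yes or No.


Compare VIF = 15.56 to the threshold of 10.
15.56 >= 10, so the answer is Yes.

Yes


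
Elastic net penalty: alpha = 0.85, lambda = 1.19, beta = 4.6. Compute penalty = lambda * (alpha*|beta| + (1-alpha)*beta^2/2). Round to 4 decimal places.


Compute:
L1 = 0.85 * 4.6 = 3.9100.
L2 = 0.15 * 4.6^2 / 2 = 1.5870.
Penalty = 1.19 * (3.9100 + 1.5870) = 6.5414.

6.5414


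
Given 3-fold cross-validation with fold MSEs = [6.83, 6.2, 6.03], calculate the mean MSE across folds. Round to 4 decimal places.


Add all fold MSEs: 19.0600.
Divide by k = 3: 19.0600/3 = 6.3533.

6.3533


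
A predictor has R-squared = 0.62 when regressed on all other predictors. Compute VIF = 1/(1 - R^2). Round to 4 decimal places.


Using VIF = 1/(1 - R^2_j):
1 - 0.62 = 0.38.
VIF = 2.6316.

2.6316


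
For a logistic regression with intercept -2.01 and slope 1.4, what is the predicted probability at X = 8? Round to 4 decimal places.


Linear predictor: z = -2.01 + 1.4 * 8 = 9.1900.
P = 1/(1 + exp(-9.1900)) = 1/(1 + 0.0001) = 0.9999.

0.9999


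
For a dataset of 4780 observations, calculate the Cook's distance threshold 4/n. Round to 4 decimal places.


Cook's distance cutoff = 4/n = 4/4780.
= 0.0008.

0.0008


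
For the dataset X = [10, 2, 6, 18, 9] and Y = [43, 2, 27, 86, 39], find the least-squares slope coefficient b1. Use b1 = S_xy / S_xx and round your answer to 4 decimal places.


Calculate xbar = 9.0000, ybar = 39.4000.
S_xx = 140.0000, S_xy = 722.0000.
Using b1 = S_xy / S_xx = 722.0000 / 140.0000, we get b1 = 5.1571.

5.1571


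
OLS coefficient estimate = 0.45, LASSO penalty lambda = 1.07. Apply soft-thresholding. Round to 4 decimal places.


|beta_OLS| = 0.45.
lambda = 1.07.
Since |beta| <= lambda, the coefficient is set to 0.
Result = 0.0000.

0.0000


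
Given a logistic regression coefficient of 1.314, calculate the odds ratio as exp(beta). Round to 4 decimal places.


Odds ratio = exp(beta) = exp(1.314).
= 3.7210.

3.7210


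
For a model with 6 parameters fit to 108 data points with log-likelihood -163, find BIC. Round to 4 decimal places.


k * ln(n) = 6 * ln(108) = 6 * 4.682131 = 28.092786.
-2 * loglik = -2 * (-163) = 326.
BIC = 28.092786 + 326 = 354.092786, which rounds to 354.0928.

354.0928


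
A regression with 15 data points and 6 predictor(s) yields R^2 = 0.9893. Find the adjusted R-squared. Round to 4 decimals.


Adjusted R^2 = 1 - (1 - R^2) * (n-1)/(n-p-1).
(1 - R^2) = 0.0107.
(n-1)/(n-p-1) = 14/8.
(1 - R^2) * (n-1) = 0.0107 * 14 = 0.1498.
Divide by (n-p-1): 0.1498 / 8 = 0.0187.
Adj R^2 = 1 - 0.0187 = 0.9813.

0.9813


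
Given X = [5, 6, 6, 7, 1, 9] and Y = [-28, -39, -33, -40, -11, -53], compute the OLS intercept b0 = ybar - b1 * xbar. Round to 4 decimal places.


The slope is b1 = -5.2075.
Sample means are xbar = 5.6667 and ybar = -34.0000.
Intercept: b0 = -34.0000 - (-5.2075)(5.6667) = -4.4906.

-4.4906


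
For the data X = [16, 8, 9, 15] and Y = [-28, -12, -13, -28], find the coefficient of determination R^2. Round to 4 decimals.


After computing the OLS fit (b0=5.9100, b1=-2.1800):
SSres = 3.1300, SStot = 240.7500.
R^2 = 1 - 3.1300/240.7500 = 0.9870.

0.9870


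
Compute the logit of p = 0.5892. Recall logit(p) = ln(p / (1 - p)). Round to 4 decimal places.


The odds are p/(1-p) = 0.5892 / 0.4108 = 1.4343.
logit(p) = ln(1.4343) = 0.3607.

0.3607


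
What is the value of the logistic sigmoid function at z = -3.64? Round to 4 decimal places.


Compute exp(3.6400) = 38.0918.
Sigmoid = 1 / (1 + 38.0918) = 1 / 39.0918 = 0.0256.

0.0256


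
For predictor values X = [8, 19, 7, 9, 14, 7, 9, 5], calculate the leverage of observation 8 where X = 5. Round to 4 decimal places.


Compute xbar = 9.7500 with n = 8 observations.
SXX = 145.5000.
Leverage = 1/8 + (5 - 9.7500)^2/145.5000 = 0.2801.

0.2801


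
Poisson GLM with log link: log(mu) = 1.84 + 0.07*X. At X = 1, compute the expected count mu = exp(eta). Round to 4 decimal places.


eta = 1.84 + 0.07 * 1 = 1.9100.
mu = exp(1.9100) = 6.7531.

6.7531


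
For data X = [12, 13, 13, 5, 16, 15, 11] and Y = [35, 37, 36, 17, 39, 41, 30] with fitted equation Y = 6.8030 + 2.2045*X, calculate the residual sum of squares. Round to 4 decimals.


Compute predicted values, then residuals = yi - yhat_i.
Residuals: [1.7430, 1.5385, 0.5385, -0.8255, -3.0750, 1.1295, -1.0525].
SSres = sum(residual^2) = 18.2156.

18.2156


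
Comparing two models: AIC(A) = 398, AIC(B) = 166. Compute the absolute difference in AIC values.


Compute |398 - 166| = 232.
Model B has the smaller AIC.

232


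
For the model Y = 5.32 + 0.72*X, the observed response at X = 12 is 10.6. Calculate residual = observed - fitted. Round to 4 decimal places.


Fitted value at X = 12 is yhat = 5.32 + 0.72*12 = 13.9600.
Residual = 10.6 - 13.9600 = -3.3600.

-3.3600


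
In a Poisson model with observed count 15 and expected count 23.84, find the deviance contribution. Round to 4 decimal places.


y/mu = 15/23.84 = 0.629195 (approx.), and ln(15/23.84) = -0.463315.
y * ln(y/mu) = 15 * -0.463315 = -6.949725.
y - mu = -8.84.
D = 2 * (-6.949725 - -8.84) = 3.780550, which rounds to 3.7806.

3.7806


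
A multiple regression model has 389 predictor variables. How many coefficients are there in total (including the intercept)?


Each predictor gets one coefficient, plus one intercept.
Total parameters = 389 + 1 = 390.

390


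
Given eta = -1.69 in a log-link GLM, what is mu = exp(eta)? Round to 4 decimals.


Apply the inverse link:
mu = e^-1.69 = 0.1845.

0.1845


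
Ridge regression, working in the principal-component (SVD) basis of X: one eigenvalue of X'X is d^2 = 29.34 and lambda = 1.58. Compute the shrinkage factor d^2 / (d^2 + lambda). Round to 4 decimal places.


Denominator = d^2 + lambda = 29.34 + 1.58 = 30.9200.
Shrinkage = 29.34 / 30.9200 = 0.9489.

0.9489


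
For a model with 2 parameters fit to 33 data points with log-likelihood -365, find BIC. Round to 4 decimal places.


Compute k*ln(n) = 2*ln(33) = 2*3.496508 = 6.993016.
Then -2*loglik = 730.
BIC = 6.993016 + 730 = 736.993016, which rounds to 736.9930.

736.9930


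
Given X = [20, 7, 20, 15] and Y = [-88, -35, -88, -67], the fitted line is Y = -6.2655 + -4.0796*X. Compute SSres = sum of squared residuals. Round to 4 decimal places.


Predicted values from Y = -6.2655 + -4.0796*X.
Residuals: [-0.1425, -0.1773, -0.1425, 0.4595].
SSres = 0.2832.

0.2832


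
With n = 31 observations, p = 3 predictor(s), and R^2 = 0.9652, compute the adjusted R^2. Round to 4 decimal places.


Adjusted R^2 = 1 - (1 - R^2) * (n-1)/(n-p-1).
(1 - R^2) = 0.0348.
(n-1)/(n-p-1) = 30/27.
(1 - R^2) * (n-1) = 0.0348 * 30 = 1.0440.
Divide by (n-p-1): 1.0440 / 27 = 0.0387.
Adj R^2 = 1 - 0.0387 = 0.9613.

0.9613


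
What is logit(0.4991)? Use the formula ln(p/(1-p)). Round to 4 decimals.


The odds are p/(1-p) = 0.4991 / 0.5009 = 0.9964.
logit(p) = ln(0.9964) = -0.0036.

-0.0036


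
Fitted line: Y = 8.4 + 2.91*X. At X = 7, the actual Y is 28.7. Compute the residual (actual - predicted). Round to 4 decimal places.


Compute yhat = 8.4 + (2.91)(7) = 28.7700.
Residual = actual - predicted = 28.7 - 28.7700 = -0.0700.

-0.0700


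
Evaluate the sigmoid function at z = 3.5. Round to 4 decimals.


Compute exp(-3.5000) = 0.0302.
Sigmoid = 1 / (1 + 0.0302) = 1 / 1.0302 = 0.9707.

0.9707


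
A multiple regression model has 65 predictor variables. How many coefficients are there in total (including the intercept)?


Each predictor gets one coefficient, plus one intercept.
Total parameters = 65 + 1 = 66.

66


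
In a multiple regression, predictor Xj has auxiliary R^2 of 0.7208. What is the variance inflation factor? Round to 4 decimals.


VIF = 1 / (1 - 0.7208).
= 1 / 0.2792 = 3.5817.

3.5817


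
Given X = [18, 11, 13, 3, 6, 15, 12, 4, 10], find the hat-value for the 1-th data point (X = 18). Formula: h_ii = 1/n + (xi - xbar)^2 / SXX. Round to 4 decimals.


n = 9, xbar = 10.2222.
SXX = sum((xi - xbar)^2) = 203.5556.
h = 1/9 + (18 - 10.2222)^2 / 203.5556 = 0.4083.

0.4083


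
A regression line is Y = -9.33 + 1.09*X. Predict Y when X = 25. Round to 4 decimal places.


Substitute X = 25 into the equation:
Y = -9.33 + 1.09 * 25 = -9.33 + 27.2500 = 17.9200.

17.9200


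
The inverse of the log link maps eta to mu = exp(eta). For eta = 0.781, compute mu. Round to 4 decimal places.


Apply the inverse link:
mu = e^0.781 = 2.1837.

2.1837


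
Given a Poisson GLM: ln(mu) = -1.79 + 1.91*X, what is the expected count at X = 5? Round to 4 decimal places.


Linear predictor: eta = -1.79 + (1.91)(5) = 7.7600.
Expected count: mu = exp(7.7600) = 2344.9046.

2344.9046


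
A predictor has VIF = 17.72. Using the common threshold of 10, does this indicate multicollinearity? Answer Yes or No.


Compare VIF = 17.72 to the threshold of 10.
17.72 >= 10, so the answer is Yes.

Yes


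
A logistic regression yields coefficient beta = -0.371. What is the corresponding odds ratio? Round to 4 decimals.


Odds ratio = exp(beta) = exp(-0.371).
= 0.6900.

0.6900


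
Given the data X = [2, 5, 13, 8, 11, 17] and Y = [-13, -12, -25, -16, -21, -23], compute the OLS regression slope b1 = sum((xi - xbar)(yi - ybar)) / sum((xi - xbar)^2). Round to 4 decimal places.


First compute the means: xbar = 9.3333, ybar = -18.3333.
Then S_xx = sum((xi - xbar)^2) = 149.3333.
S_xy = sum((xi - xbar)(yi - ybar)) = -134.3333.
b1 = S_xy / S_xx = -134.3333 / 149.3333 = -0.8996.

-0.8996


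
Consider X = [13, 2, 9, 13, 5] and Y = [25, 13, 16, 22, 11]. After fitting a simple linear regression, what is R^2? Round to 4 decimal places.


The fitted line is Y = 8.1176 + 1.1050*X.
SSres = 24.9496, SStot = 141.2000.
R^2 = 1 - SSres/SStot = 0.8233.

0.8233


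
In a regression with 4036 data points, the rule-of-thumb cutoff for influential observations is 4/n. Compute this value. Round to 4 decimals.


The threshold is 4/n.
4/4036 = 0.0010.

0.0010


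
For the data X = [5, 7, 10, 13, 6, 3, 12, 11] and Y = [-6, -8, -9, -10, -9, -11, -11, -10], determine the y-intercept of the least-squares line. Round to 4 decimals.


Compute b1 = -0.1660 from the OLS formula.
With xbar = 8.3750 and ybar = -9.2500, the intercept is:
b0 = -9.2500 - -0.1660 * 8.3750 = -7.8599.

-7.8599


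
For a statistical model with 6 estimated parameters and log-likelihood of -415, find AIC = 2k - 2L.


AIC = 2k - 2*loglik = 2(6) - 2(-415).
= 12 + 830 = 842.

842


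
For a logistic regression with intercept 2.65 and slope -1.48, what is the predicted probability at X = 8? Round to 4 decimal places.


z = 2.65 + -1.48 * 8 = -9.1900.
Sigmoid: P = 1 / (1 + exp(9.1900)) = 0.0001.

0.0001


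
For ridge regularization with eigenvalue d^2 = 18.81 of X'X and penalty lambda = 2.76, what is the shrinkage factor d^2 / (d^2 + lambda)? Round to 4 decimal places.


Compute the denominator: 18.81 + 2.76 = 21.5700.
Shrinkage factor = 18.81 / 21.5700 = 0.8720.

0.8720


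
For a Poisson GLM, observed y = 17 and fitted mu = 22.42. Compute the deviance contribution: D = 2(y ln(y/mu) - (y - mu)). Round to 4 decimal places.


Compute y*ln(y/mu) = 17*ln(17/22.42) = 17*-0.276740 = -4.704580.
y - mu = -5.42.
D = 2*(-4.704580 - (-5.42)) = 1.430840, which rounds to 1.4308.

1.4308


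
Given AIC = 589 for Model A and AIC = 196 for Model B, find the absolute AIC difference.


Absolute difference = |589 - 196| = 393.
The model with lower AIC (B) is preferred.

393


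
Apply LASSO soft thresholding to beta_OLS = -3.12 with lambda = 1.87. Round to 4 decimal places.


|beta_OLS| = 3.12.
lambda = 1.87.
Since |beta| > lambda, coefficient = sign(beta)*(|beta| - lambda) = -1.2500.
Result = -1.2500.

-1.2500


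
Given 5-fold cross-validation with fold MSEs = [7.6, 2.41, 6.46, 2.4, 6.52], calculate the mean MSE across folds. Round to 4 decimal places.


Sum of fold MSEs = 25.3900.
Average = 25.3900 / 5 = 5.0780.

5.0780


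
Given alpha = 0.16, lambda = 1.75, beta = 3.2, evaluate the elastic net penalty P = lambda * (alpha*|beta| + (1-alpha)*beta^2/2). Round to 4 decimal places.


L1 component = 0.16 * |3.2| = 0.5120.
L2 component = 0.84 * 3.2^2 / 2 = 4.3008.
Penalty = 1.75 * (0.5120 + 4.3008) = 1.75 * 4.8128 = 8.4224.

8.4224


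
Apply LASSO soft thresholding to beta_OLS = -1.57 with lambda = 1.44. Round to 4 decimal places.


Absolute value: |-1.57| = 1.57.
Compare to lambda = 1.44.
Since |beta| > lambda, coefficient = sign(beta)*(|beta| - lambda) = -0.1300.

-0.1300


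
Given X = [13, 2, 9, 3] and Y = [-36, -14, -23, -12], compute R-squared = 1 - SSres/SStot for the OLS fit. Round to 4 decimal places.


The fitted line is Y = -7.4365 + -2.0464*X.
SSres = 20.5759, SStot = 358.7500.
R^2 = 1 - SSres/SStot = 0.9426.

0.9426


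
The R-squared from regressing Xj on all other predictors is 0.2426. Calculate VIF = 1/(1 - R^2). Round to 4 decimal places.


Using VIF = 1/(1 - R^2_j):
1 - 0.2426 = 0.7574.
VIF = 1.3203.

1.3203


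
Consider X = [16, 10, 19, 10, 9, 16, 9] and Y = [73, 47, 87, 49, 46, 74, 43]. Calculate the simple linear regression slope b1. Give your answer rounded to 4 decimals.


The sample means are xbar = 12.7143 and ybar = 59.8571.
Compute S_xx = 103.4286 and S_xy = 438.7143.
Slope b1 = S_xy / S_xx = 438.7143 / 103.4286 = 4.2417.

4.2417


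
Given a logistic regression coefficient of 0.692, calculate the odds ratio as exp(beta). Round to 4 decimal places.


Odds ratio = exp(beta) = exp(0.692).
= 1.9977.

1.9977


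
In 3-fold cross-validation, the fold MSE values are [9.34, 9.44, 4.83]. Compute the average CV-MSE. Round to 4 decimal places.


Sum of fold MSEs = 23.6100.
Average = 23.6100 / 3 = 7.8700.

7.8700


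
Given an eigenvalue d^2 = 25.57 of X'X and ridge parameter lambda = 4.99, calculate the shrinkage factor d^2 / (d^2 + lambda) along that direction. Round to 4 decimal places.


Denominator = d^2 + lambda = 25.57 + 4.99 = 30.5600.
Shrinkage = 25.57 / 30.5600 = 0.8367.

0.8367


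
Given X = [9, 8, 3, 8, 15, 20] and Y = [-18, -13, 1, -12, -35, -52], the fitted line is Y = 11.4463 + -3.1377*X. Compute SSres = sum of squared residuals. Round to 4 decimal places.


Predicted values from Y = 11.4463 + -3.1377*X.
Residuals: [-1.2070, 0.6553, -1.0332, 1.6553, 0.6192, -0.6923].
SSres = 6.5565.

6.5565


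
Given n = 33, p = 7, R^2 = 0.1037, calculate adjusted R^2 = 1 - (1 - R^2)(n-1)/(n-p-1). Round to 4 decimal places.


Using the formula:
(1 - 0.1037) = 0.8963.
Multiply by 32/25: 0.8963 * 32 = 28.6816, then 28.6816 / 25 = 1.1473.
Adj R^2 = 1 - 1.1473 = -0.1473.

-0.1473


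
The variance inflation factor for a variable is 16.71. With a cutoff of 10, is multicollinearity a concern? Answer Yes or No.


Check: VIF = 16.71 vs threshold = 10.
Since 16.71 >= 10, the answer is Yes.

Yes


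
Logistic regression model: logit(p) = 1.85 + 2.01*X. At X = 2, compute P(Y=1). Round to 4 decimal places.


Compute z = 1.85 + (2.01)(2) = 5.8700.
exp(-z) = 0.0028.
P = 1/(1 + 0.0028) = 0.9972.

0.9972


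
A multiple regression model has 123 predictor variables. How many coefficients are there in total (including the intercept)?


Total coefficients = number of predictors + 1 (for the intercept).
= 123 + 1 = 124.

124


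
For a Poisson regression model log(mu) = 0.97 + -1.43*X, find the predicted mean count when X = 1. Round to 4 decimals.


Linear predictor: eta = 0.97 + (-1.43)(1) = -0.4600.
Expected count: mu = exp(-0.4600) = 0.6313.

0.6313


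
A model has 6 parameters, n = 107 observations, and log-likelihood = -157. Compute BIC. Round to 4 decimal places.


Compute k*ln(n) = 6*ln(107) = 6*4.672829 = 28.036974.
Then -2*loglik = 314.
BIC = 28.036974 + 314 = 342.036974, which rounds to 342.0370.

342.0370


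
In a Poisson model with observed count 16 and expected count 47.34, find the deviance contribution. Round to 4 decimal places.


y/mu = 16/47.34 = 0.337981 (approx.), and ln(16/47.34) = -1.084767.
y * ln(y/mu) = 16 * -1.084767 = -17.356272.
y - mu = -31.34.
D = 2 * (-17.356272 - -31.34) = 27.967456, which rounds to 27.9675.

27.9675


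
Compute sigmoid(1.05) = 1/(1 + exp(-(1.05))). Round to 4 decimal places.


First, exp(-1.0500) = 0.3499.
Then sigma(z) = 1/(1 + 0.3499) = 0.7408.

0.7408


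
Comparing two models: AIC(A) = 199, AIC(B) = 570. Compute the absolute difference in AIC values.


Absolute difference = |199 - 570| = 371.
The model with lower AIC (A) is preferred.

371


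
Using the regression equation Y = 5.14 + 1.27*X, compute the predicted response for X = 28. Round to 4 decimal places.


Plug X = 28 into Y = 5.14 + 1.27*X:
Y = 5.14 + 35.5600 = 40.7000.

40.7000


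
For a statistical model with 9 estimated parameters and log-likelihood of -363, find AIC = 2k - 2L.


Compute:
2k = 2*9 = 18.
-2*loglik = -2*(-363) = 726.
AIC = 18 + 726 = 744.

744


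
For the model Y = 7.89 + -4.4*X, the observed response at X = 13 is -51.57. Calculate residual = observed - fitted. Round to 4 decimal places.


Predicted = 7.89 + -4.4 * 13 = -49.3100.
Residual = -51.57 - -49.3100 = -2.2600.

-2.2600


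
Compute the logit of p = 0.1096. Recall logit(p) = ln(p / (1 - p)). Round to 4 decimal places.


1 - p = 0.8904.
p/(1-p) = 0.1231.
logit = ln(0.1231) = -2.0948.

-2.0948


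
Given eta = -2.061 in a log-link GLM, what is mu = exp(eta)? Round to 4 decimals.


The inverse log link gives:
mu = exp(-2.061) = 0.1273.

0.1273


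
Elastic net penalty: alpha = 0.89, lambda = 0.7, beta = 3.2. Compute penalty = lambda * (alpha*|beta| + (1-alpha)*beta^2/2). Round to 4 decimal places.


alpha * |beta| = 0.89 * 3.2 = 2.8480.
(1-alpha) * beta^2/2 = 0.11 * 10.2400/2 = 0.5632.
Total = 0.7 * (2.8480 + 0.5632) = 2.3878.

2.3878


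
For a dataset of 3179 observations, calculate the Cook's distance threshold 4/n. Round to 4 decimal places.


Using the rule of thumb:
Threshold = 4 / 3179 = 0.0013.

0.0013


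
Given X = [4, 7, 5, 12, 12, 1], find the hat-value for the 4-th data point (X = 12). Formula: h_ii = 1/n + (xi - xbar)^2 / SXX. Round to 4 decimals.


n = 6, xbar = 6.8333.
SXX = sum((xi - xbar)^2) = 98.8333.
h = 1/6 + (12 - 6.8333)^2 / 98.8333 = 0.4368.

0.4368


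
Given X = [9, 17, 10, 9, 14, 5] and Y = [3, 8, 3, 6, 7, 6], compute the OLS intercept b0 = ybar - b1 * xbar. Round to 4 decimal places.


Compute b1 = 0.2575 from the OLS formula.
With xbar = 10.6667 and ybar = 5.5000, the intercept is:
b0 = 5.5000 - 0.2575 * 10.6667 = 2.7537.

2.7537


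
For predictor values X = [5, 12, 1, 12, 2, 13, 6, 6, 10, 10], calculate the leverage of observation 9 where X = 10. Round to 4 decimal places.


Mean of X: xbar = 7.7000.
SXX = 166.1000.
For X = 10: h = 1/10 + (10 - 7.7000)^2/166.1000 = 0.1318.

0.1318


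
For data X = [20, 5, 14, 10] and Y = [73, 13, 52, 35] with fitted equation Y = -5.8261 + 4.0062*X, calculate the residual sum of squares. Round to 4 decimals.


For each point, residual = actual - predicted.
Residuals: [-1.2979, -1.2049, 1.7393, 0.7641].
Sum of squared residuals = 6.7453.

6.7453


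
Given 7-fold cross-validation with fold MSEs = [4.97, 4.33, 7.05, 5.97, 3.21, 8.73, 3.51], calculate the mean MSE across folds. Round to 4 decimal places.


Add all fold MSEs: 37.7700.
Divide by k = 7: 37.7700/7 = 5.3957.

5.3957


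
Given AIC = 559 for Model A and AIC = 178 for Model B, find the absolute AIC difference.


Compute |559 - 178| = 381.
Model B has the smaller AIC.

381


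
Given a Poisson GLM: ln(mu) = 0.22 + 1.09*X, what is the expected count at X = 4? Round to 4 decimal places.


eta = 0.22 + 1.09 * 4 = 4.5800.
mu = exp(4.5800) = 97.5144.

97.5144


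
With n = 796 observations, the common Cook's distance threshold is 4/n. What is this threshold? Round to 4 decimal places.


Using the rule of thumb:
Threshold = 4 / 796 = 0.0050.

0.0050


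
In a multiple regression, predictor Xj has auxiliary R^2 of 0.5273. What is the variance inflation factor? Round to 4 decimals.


VIF = 1 / (1 - 0.5273).
= 1 / 0.4727 = 2.1155.

2.1155


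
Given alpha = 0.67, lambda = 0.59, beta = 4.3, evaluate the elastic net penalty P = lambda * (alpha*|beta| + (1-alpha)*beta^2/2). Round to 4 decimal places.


alpha * |beta| = 0.67 * 4.3 = 2.8810.
(1-alpha) * beta^2/2 = 0.33 * 18.4900/2 = 3.0509.
Total = 0.59 * (2.8810 + 3.0509) = 3.4998.

3.4998


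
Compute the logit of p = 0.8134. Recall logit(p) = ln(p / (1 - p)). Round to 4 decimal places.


The odds are p/(1-p) = 0.8134 / 0.1866 = 4.3591.
logit(p) = ln(4.3591) = 1.4723.

1.4723


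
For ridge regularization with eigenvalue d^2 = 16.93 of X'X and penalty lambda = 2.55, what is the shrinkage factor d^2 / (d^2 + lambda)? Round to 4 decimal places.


Compute the denominator: 16.93 + 2.55 = 19.4800.
Shrinkage factor = 16.93 / 19.4800 = 0.8691.

0.8691


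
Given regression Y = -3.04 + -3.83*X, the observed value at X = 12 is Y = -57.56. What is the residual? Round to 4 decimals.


Fitted value at X = 12 is yhat = -3.04 + -3.83*12 = -49.0000.
Residual = -57.56 - -49.0000 = -8.5600.

-8.5600


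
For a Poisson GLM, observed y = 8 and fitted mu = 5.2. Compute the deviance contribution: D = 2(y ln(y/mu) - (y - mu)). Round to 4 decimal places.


y/mu = 8/5.2 = 1.538462 (approx.), and ln(8/5.2) = 0.430783.
y * ln(y/mu) = 8 * 0.430783 = 3.446264.
y - mu = 2.8.
D = 2 * (3.446264 - 2.8) = 1.292528, which rounds to 1.2925.

1.2925


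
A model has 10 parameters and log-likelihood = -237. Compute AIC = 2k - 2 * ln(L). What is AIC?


AIC = 2k - 2*loglik = 2(10) - 2(-237).
= 20 + 474 = 494.

494


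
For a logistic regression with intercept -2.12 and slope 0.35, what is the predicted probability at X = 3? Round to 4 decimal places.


Linear predictor: z = -2.12 + 0.35 * 3 = -1.0700.
P = 1/(1 + exp(1.0700)) = 1/(1 + 2.9154) = 0.2554.

0.2554


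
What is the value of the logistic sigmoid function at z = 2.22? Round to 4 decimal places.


exp(-2.2200) = 0.1086.
1 + exp(-z) = 1.1086.
sigmoid = 1/1.1086 = 0.9020.

0.9020


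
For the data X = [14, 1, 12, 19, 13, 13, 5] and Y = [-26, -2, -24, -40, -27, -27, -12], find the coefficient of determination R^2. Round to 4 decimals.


After computing the OLS fit (b0=-0.4705, b1=-2.0092):
SSres = 11.6959, SStot = 891.7143.
R^2 = 1 - 11.6959/891.7143 = 0.9869.

0.9869
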